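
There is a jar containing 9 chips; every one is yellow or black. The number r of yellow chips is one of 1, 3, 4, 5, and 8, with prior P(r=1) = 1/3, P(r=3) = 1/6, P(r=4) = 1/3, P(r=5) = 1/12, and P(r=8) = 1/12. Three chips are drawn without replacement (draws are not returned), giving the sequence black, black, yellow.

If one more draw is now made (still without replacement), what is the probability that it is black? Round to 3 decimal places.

0.668

Under each hypothesis, the probability of the observed sequence is: P(data | r = 1) = (8/9)(7/8)(1/7) = 1/9; P(data | r = 3) = (6/9)(5/8)(3/7) = 5/28; P(data | r = 4) = (5/9)(4/8)(4/7) = 10/63; P(data | r = 5) = (4/9)(3/8)(5/7) = 5/42; P(data | r = 8) = (1/9)(0/8) = 0.
Weighting by the prior gives 1/3 · 1/9 = 1/27, 1/6 · 5/28 = 5/168, 1/3 · 10/63 = 10/189, 1/12 · 5/42 = 5/504, 1/12 · 0 = 0; with total 7/54.
Dividing through by the total gives posterior P(r = 1 | data) = 2/7, P(r = 3 | data) = 45/196, P(r = 4 | data) = 20/49, P(r = 5 | data) = 15/196, P(r = 8 | data) = 0.
Averaging over the posterior, P(black next | data) = (1)(2/7) + (2/3)(45/196) + (1/2)(20/49) + (1/3)(15/196) = 131/196.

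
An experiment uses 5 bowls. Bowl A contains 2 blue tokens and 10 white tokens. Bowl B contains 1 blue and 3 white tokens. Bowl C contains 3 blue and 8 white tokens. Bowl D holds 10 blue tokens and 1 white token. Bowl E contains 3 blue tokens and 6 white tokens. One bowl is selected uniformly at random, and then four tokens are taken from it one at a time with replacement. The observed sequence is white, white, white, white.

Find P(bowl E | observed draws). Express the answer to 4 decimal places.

For each hypothesis, P(data | H) works out to: P(data | bowl A) = (10/12)(10/12)(10/12)(10/12) = 0.48225; P(data | bowl B) = (3/4)(3/4)(3/4)(3/4) = 0.31641; P(data | bowl C) = (8/11)(8/11)(8/11)(8/11) = 0.27976; P(data | bowl D) = (1/11)(1/11)(1/11)(1/11) = 6.8301e-05; P(data | bowl E) = (6/9)(6/9)(6/9)(6/9) = 0.19753.
The prior-weighted likelihoods are 1/5 · 0.48225 = 0.096451, 1/5 · 0.31641 = 0.063281, 1/5 · 0.27976 = 0.055952, 1/5 · 6.8301e-05 = 1.366e-05, 1/5 · 0.19753 = 0.039506; these sum to 0.2552.
So P(bowl E | data) = (0.039506) / (0.2552) = 0.1548.

0.1548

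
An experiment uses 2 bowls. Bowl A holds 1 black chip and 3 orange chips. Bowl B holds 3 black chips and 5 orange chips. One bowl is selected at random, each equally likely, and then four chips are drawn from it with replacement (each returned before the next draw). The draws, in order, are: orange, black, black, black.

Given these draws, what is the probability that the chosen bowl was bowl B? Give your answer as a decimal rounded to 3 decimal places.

0.738

Compute the likelihood of the observed sequence for each case: P(data | bowl A) = (3/4)(1/4)(1/4)(1/4) = 0.011719; P(data | bowl B) = (5/8)(3/8)(3/8)(3/8) = 0.032959.
Multiplying each by its prior: 1/2 · 0.011719 = 0.0058594, 1/2 · 0.032959 = 0.016479; summing to 0.022339.
Therefore the posterior P(bowl B | data) = (0.016479) / (0.022339) = 0.7377.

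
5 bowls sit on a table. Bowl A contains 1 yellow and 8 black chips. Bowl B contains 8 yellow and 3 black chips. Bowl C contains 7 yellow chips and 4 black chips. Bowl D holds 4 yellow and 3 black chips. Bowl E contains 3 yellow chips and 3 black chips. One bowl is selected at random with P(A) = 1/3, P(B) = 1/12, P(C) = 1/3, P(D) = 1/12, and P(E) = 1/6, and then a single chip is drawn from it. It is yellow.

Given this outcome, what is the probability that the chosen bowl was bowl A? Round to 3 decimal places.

0.084

The likelihood of this draw under each hypothesis: P(data | bowl A) = (1/9) = 0.11111; P(data | bowl B) = (8/11) = 0.72727; P(data | bowl C) = (7/11) = 0.63636; P(data | bowl D) = (4/7) = 0.57143; P(data | bowl E) = (3/6) = 0.5.
Weighting by the prior gives 1/3 · 0.11111 = 0.037037, 1/12 · 0.72727 = 0.060606, 1/3 · 0.63636 = 0.21212, 1/12 · 0.57143 = 0.047619, 1/6 · 0.5 = 0.083333; with total 0.44072.
By Bayes' rule, P(bowl A | data) = (0.037037) / (0.44072) = 0.084038.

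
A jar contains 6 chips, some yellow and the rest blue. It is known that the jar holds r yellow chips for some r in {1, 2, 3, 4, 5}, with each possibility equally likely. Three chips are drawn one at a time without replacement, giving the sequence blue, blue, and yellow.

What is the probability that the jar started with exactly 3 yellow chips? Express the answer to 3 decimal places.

Compute the likelihood of the observed sequence for each case: P(data | r = 1) = (5/6)(4/5)(1/4) = 1/6; P(data | r = 2) = (4/6)(3/5)(2/4) = 1/5; P(data | r = 3) = (3/6)(2/5)(3/4) = 3/20; P(data | r = 4) = (2/6)(1/5)(4/4) = 1/15; P(data | r = 5) = (1/6)(0/5) = 0.
The prior-weighted likelihoods are 1/5 · 1/6 = 1/30, 1/5 · 1/5 = 1/25, 1/5 · 3/20 = 3/100, 1/5 · 1/15 = 1/75, 1/5 · 0 = 0; these sum to 7/60.
Hence P(r = 3 | data) = (3/100) / (7/60) = 9/35.

0.257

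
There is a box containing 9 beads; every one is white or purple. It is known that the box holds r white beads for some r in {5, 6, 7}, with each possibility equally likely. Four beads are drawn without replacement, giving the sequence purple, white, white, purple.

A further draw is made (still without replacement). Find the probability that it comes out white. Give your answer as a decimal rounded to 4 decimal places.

The likelihood of the observed sequence under each hypothesis: P(data | r = 5) = (4/9)(5/8)(4/7)(3/6) = 5/63; P(data | r = 6) = (3/9)(6/8)(5/7)(2/6) = 5/84; P(data | r = 7) = (2/9)(7/8)(6/7)(1/6) = 1/36.
Weighting by the prior gives 1/3 · 5/63 = 5/189, 1/3 · 5/84 = 5/252, 1/3 · 1/36 = 1/108; summing to 1/18.
Dividing through by the total gives posterior P(r = 5 | data) = 10/21, P(r = 6 | data) = 5/14, P(r = 7 | data) = 1/6.
Averaging over the posterior, P(white next | data) = (3/5)(10/21) + (4/5)(5/14) + (1)(1/6) = 31/42.

0.7381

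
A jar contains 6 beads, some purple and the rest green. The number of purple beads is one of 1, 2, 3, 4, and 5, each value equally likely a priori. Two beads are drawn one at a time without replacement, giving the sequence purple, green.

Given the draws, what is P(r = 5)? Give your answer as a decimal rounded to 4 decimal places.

0.1429

Under each hypothesis, the probability of the observed sequence is: P(data | r = 1) = (1/6)(5/5) = 1/6; P(data | r = 2) = (2/6)(4/5) = 4/15; P(data | r = 3) = (3/6)(3/5) = 3/10; P(data | r = 4) = (4/6)(2/5) = 4/15; P(data | r = 5) = (5/6)(1/5) = 1/6.
Multiplying each by its prior: 1/5 · 1/6 = 1/30, 1/5 · 4/15 = 4/75, 1/5 · 3/10 = 3/50, 1/5 · 4/15 = 4/75, 1/5 · 1/6 = 1/30; with total 7/30.
Hence P(r = 5 | data) = (1/30) / (7/30) = 1/7.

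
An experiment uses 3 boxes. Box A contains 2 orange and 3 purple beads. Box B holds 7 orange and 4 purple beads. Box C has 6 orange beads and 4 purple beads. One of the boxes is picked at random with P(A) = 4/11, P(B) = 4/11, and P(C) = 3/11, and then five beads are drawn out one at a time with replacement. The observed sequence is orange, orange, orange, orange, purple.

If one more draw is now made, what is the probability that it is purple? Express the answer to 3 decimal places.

Under each hypothesis, the probability of the observed sequence is: P(data | box A) = (2/5)(2/5)(2/5)(2/5)(3/5) = 0.01536; P(data | box B) = (7/11)(7/11)(7/11)(7/11)(4/11) = 0.059633; P(data | box C) = (6/10)(6/10)(6/10)(6/10)(4/10) = 0.05184.
The prior-weighted likelihoods are 4/11 · 0.01536 = 0.0055855, 4/11 · 0.059633 = 0.021685, 3/11 · 0.05184 = 0.014138; summing to 0.041408.
Dividing through by the total gives posterior P(box A | data) = 0.13489, P(box B | data) = 0.52368, P(box C | data) = 0.34143.
So P(purple next | data) = Σ P(purple next | H) P(H | data) = (3/5)(0.13489) + (4/11)(0.52368) + (2/5)(0.34143) = 0.40793.

0.408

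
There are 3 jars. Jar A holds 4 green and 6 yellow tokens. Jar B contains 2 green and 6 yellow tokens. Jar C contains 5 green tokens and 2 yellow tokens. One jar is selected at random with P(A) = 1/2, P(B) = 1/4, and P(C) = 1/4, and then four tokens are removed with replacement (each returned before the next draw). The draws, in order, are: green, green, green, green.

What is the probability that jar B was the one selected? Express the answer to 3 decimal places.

0.012

For each hypothesis, P(data | H) works out to: P(data | jar A) = (4/10)(4/10)(4/10)(4/10) = 0.0256; P(data | jar B) = (2/8)(2/8)(2/8)(2/8) = 0.0039062; P(data | jar C) = (5/7)(5/7)(5/7)(5/7) = 0.26031.
Weighting by the prior gives 1/2 · 0.0256 = 0.0128, 1/4 · 0.0039062 = 0.00097656, 1/4 · 0.26031 = 0.065077; these sum to 0.078854.
So P(jar B | data) = (0.00097656) / (0.078854) = 0.012384.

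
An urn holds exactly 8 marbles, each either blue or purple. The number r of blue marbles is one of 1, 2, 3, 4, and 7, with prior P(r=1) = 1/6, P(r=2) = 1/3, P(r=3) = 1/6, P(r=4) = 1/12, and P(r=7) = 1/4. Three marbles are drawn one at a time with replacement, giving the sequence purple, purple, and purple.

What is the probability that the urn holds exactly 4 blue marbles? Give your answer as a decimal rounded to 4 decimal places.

0.0343

The likelihood of the observed sequence under each hypothesis: P(data | r = 1) = (7/8)(7/8)(7/8) = 0.66992; P(data | r = 2) = (6/8)(6/8)(6/8) = 0.42188; P(data | r = 3) = (5/8)(5/8)(5/8) = 0.24414; P(data | r = 4) = (4/8)(4/8)(4/8) = 0.125; P(data | r = 7) = (1/8)(1/8)(1/8) = 0.0019531.
Multiplying each by its prior: 1/6 · 0.66992 = 0.11165, 1/3 · 0.42188 = 0.14062, 1/6 · 0.24414 = 0.04069, 1/12 · 0.125 = 0.010417, 1/4 · 0.0019531 = 0.00048828; these sum to 0.30387.
Hence P(r = 4 | data) = (0.010417) / (0.30387) = 0.03428.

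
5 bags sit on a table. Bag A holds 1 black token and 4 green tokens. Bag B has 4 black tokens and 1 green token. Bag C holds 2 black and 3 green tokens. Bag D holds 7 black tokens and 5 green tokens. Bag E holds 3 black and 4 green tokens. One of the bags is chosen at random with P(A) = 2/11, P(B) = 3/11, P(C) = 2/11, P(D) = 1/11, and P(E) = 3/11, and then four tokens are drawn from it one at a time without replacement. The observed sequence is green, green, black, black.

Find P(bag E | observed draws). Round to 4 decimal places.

0.4872

Under each hypothesis, the probability of the observed sequence is: P(data | bag A) = (4/5)(3/4)(1/3)(0/2) = 0; P(data | bag B) = (1/5)(0/4) = 0; P(data | bag C) = (3/5)(2/4)(2/3)(1/2) = 0.1; P(data | bag D) = (5/12)(4/11)(7/10)(6/9) = 0.070707; P(data | bag E) = (4/7)(3/6)(3/5)(2/4) = 0.085714.
The prior-weighted likelihoods are 2/11 · 0 = 0, 3/11 · 0 = 0, 2/11 · 0.1 = 0.018182, 1/11 · 0.070707 = 0.0064279, 3/11 · 0.085714 = 0.023377; with total 0.047986.
Hence P(bag E | data) = (0.023377) / (0.047986) = 0.48715.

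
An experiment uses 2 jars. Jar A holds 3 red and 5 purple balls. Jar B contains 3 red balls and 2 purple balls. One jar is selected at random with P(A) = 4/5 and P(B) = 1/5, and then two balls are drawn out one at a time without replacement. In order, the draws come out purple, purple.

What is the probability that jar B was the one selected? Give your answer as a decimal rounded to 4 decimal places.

The likelihood of the observed sequence under each hypothesis: P(data | jar A) = (5/8)(4/7) = 5/14; P(data | jar B) = (2/5)(1/4) = 1/10.
Weighting by the prior gives 4/5 · 5/14 = 2/7, 1/5 · 1/10 = 1/50; summing to 107/350.
Hence P(jar B | data) = (1/50) / (107/350) = 7/107.

0.0654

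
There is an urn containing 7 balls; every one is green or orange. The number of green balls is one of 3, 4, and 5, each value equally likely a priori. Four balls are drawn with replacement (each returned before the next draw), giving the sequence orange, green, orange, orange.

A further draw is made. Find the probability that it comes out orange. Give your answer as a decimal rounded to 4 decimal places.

0.4924

The likelihood of the observed sequence under each hypothesis: P(data | r = 3) = (4/7)(3/7)(4/7)(4/7) = 0.079967; P(data | r = 4) = (3/7)(4/7)(3/7)(3/7) = 0.044981; P(data | r = 5) = (2/7)(5/7)(2/7)(2/7) = 0.01666.
Weighting by the prior gives 1/3 · 0.079967 = 0.026656, 1/3 · 0.044981 = 0.014994, 1/3 · 0.01666 = 0.0055532; with total 0.047203.
The posterior is then P(r = 3 | data) = 0.56471, P(r = 4 | data) = 0.31765, P(r = 5 | data) = 0.11765.
The predictive probability is P(orange next | data) = (4/7)(0.56471) + (3/7)(0.31765) + (2/7)(0.11765) = 0.49244.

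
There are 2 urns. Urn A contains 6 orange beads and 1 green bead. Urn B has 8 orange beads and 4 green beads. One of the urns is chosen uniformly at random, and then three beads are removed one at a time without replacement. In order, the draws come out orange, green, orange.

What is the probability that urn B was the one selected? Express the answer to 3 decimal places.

Under each hypothesis, the probability of the observed sequence is: P(data | urn A) = (6/7)(1/6)(5/5) = 0.14286; P(data | urn B) = (8/12)(4/11)(7/10) = 0.1697.
The prior-weighted likelihoods are 1/2 · 0.14286 = 0.071429, 1/2 · 0.1697 = 0.084848; with total 0.15628.
Therefore the posterior P(urn B | data) = (0.084848) / (0.15628) = 0.54294.

0.543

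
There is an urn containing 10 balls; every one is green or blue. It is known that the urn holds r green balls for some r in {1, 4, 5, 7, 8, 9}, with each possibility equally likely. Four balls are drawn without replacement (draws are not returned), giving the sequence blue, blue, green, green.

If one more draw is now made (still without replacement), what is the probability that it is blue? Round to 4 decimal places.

For each hypothesis, P(data | H) works out to: P(data | r = 1) = (9/10)(8/9)(1/8)(0/7) = 0; P(data | r = 4) = (6/10)(5/9)(4/8)(3/7) = 0.071429; P(data | r = 5) = (5/10)(4/9)(5/8)(4/7) = 0.079365; P(data | r = 7) = (3/10)(2/9)(7/8)(6/7) = 0.05; P(data | r = 8) = (2/10)(1/9)(8/8)(7/7) = 0.022222; P(data | r = 9) = (1/10)(0/9) = 0.
Multiplying each by its prior: 1/6 · 0 = 0, 1/6 · 0.071429 = 0.011905, 1/6 · 0.079365 = 0.013228, 1/6 · 0.05 = 0.0083333, 1/6 · 0.022222 = 0.0037037, 1/6 · 0 = 0; these sum to 0.037169.
The posterior is then P(r = 1 | data) = 0, P(r = 4 | data) = 0.32028, P(r = 5 | data) = 0.35587, P(r = 7 | data) = 0.2242, P(r = 8 | data) = 0.099644, P(r = 9 | data) = 0.
So P(blue next | data) = Σ P(blue next | H) P(H | data) = (2/3)(0.32028) + (1/2)(0.35587) + (1/6)(0.2242) + (0)(0.099644) = 0.42883.

0.4288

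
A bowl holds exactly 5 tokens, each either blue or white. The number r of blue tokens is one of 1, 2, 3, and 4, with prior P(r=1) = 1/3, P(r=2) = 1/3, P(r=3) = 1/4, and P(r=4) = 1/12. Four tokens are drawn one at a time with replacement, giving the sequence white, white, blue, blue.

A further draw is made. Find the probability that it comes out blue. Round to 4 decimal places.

Compute the likelihood of the observed sequence for each case: P(data | r = 1) = (4/5)(4/5)(1/5)(1/5) = 0.0256; P(data | r = 2) = (3/5)(3/5)(2/5)(2/5) = 0.0576; P(data | r = 3) = (2/5)(2/5)(3/5)(3/5) = 0.0576; P(data | r = 4) = (1/5)(1/5)(4/5)(4/5) = 0.0256.
Multiplying each by its prior: 1/3 · 0.0256 = 0.0085333, 1/3 · 0.0576 = 0.0192, 1/4 · 0.0576 = 0.0144, 1/12 · 0.0256 = 0.0021333; with total 0.044267.
Dividing through by the total gives posterior P(r = 1 | data) = 0.19277, P(r = 2 | data) = 0.43373, P(r = 3 | data) = 0.3253, P(r = 4 | data) = 0.048193.
The predictive probability is P(blue next | data) = (1/5)(0.19277) + (2/5)(0.43373) + (3/5)(0.3253) + (4/5)(0.048193) = 0.44578.

0.4458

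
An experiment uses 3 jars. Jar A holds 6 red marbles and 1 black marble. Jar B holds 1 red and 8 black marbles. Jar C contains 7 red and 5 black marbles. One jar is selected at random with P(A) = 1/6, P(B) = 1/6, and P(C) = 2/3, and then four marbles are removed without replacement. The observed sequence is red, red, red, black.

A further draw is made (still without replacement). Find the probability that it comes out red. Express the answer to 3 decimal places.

0.644

The likelihood of the observed sequence under each hypothesis: P(data | jar A) = (6/7)(5/6)(4/5)(1/4) = 0.14286; P(data | jar B) = (1/9)(0/8) = 0; P(data | jar C) = (7/12)(6/11)(5/10)(5/9) = 0.088384.
Multiplying each by its prior: 1/6 · 0.14286 = 0.02381, 1/6 · 0 = 0, 2/3 · 0.088384 = 0.058923; summing to 0.082732.
Dividing through by the total gives posterior P(jar A | data) = 0.28779, P(jar B | data) = 0, P(jar C | data) = 0.71221.
So P(red next | data) = Σ P(red next | H) P(H | data) = (1)(0.28779) + (1/2)(0.71221) = 0.6439.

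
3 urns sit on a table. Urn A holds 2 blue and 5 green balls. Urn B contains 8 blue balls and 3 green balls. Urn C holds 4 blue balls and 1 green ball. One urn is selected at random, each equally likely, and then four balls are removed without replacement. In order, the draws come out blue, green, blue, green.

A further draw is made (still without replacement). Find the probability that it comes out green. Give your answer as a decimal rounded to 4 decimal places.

0.5962

For each hypothesis, P(data | H) works out to: P(data | urn A) = (2/7)(5/6)(1/5)(4/4) = 0.047619; P(data | urn B) = (8/11)(3/10)(7/9)(2/8) = 0.042424; P(data | urn C) = (4/5)(1/4)(3/3)(0/2) = 0.
The prior-weighted likelihoods are 1/3 · 0.047619 = 0.015873, 1/3 · 0.042424 = 0.014141, 1/3 · 0 = 0; these sum to 0.030014.
Dividing through by the total gives posterior P(urn A | data) = 0.52885, P(urn B | data) = 0.47115, P(urn C | data) = 0.
So P(green next | data) = Σ P(green next | H) P(H | data) = (1)(0.52885) + (1/7)(0.47115) = 0.59615.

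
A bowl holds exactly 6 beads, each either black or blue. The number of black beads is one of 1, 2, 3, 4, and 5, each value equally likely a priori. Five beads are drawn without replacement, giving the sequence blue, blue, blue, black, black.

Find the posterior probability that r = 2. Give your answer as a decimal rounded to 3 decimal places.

Under each hypothesis, the probability of the observed sequence is: P(data | r = 1) = (5/6)(4/5)(3/4)(1/3)(0/2) = 0; P(data | r = 2) = (4/6)(3/5)(2/4)(2/3)(1/2) = 1/15; P(data | r = 3) = (3/6)(2/5)(1/4)(3/3)(2/2) = 1/20; P(data | r = 4) = (2/6)(1/5)(0/4) = 0; P(data | r = 5) = (1/6)(0/5) = 0.
Weighting by the prior gives 1/5 · 0 = 0, 1/5 · 1/15 = 1/75, 1/5 · 1/20 = 1/100, 1/5 · 0 = 0, 1/5 · 0 = 0; these sum to 7/300.
Therefore the posterior P(r = 2 | data) = (1/75) / (7/300) = 4/7.

0.571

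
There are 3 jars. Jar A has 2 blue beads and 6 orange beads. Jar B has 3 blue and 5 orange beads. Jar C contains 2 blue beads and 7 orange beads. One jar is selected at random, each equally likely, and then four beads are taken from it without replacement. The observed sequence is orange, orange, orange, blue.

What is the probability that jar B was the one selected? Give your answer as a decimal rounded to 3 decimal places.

0.276

For each hypothesis, P(data | H) works out to: P(data | jar A) = (6/8)(5/7)(4/6)(2/5) = 1/7; P(data | jar B) = (5/8)(4/7)(3/6)(3/5) = 3/28; P(data | jar C) = (7/9)(6/8)(5/7)(2/6) = 5/36.
The prior-weighted likelihoods are 1/3 · 1/7 = 1/21, 1/3 · 3/28 = 1/28, 1/3 · 5/36 = 5/108; with total 7/54.
Therefore the posterior P(jar B | data) = (1/28) / (7/54) = 27/98.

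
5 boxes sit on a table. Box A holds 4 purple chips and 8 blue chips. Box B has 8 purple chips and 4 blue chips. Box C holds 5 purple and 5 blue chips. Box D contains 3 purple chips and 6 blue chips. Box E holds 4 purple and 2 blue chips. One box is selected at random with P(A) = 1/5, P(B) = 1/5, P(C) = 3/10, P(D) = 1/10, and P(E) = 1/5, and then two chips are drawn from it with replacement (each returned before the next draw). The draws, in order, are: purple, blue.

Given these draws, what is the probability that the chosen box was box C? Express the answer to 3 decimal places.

0.325

Under each hypothesis, the probability of the observed sequence is: P(data | box A) = (4/12)(8/12) = 2/9; P(data | box B) = (8/12)(4/12) = 2/9; P(data | box C) = (5/10)(5/10) = 1/4; P(data | box D) = (3/9)(6/9) = 2/9; P(data | box E) = (4/6)(2/6) = 2/9.
Weighting by the prior gives 1/5 · 2/9 = 2/45, 1/5 · 2/9 = 2/45, 3/10 · 1/4 = 3/40, 1/10 · 2/9 = 1/45, 1/5 · 2/9 = 2/45; with total 83/360.
By Bayes' rule, P(box C | data) = (3/40) / (83/360) = 27/83.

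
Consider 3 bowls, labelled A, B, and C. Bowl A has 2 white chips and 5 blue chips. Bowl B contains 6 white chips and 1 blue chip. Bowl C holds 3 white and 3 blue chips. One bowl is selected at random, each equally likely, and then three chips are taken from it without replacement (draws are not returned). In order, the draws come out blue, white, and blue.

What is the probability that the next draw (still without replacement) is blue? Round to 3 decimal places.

0.566

The likelihood of the observed sequence under each hypothesis: P(data | bowl A) = (5/7)(2/6)(4/5) = 0.19048; P(data | bowl B) = (1/7)(6/6)(0/5) = 0; P(data | bowl C) = (3/6)(3/5)(2/4) = 0.15.
Multiplying each by its prior: 1/3 · 0.19048 = 0.063492, 1/3 · 0 = 0, 1/3 · 0.15 = 0.05; these sum to 0.11349.
The posterior is then P(bowl A | data) = 0.55944, P(bowl B | data) = 0, P(bowl C | data) = 0.44056.
So P(blue next | data) = Σ P(blue next | H) P(H | data) = (3/4)(0.55944) + (1/3)(0.44056) = 0.56643.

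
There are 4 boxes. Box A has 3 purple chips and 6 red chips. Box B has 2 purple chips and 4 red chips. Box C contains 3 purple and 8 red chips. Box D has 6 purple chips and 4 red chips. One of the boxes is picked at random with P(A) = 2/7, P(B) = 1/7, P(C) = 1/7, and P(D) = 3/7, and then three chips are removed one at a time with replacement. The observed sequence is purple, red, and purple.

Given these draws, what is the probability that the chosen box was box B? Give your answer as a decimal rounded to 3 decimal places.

The likelihood of the observed sequence under each hypothesis: P(data | box A) = (3/9)(6/9)(3/9) = 0.074074; P(data | box B) = (2/6)(4/6)(2/6) = 0.074074; P(data | box C) = (3/11)(8/11)(3/11) = 0.054095; P(data | box D) = (6/10)(4/10)(6/10) = 0.144.
Multiplying each by its prior: 2/7 · 0.074074 = 0.021164, 1/7 · 0.074074 = 0.010582, 1/7 · 0.054095 = 0.0077278, 3/7 · 0.144 = 0.061714; these sum to 0.10119.
Therefore the posterior P(box B | data) = (0.010582) / (0.10119) = 0.10458.

0.105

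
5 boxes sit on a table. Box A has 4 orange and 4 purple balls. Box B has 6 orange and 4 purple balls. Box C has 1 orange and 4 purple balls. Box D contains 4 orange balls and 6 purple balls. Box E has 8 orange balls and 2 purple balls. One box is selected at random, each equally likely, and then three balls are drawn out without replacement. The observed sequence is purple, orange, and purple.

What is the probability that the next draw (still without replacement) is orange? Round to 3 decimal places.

0.397

Compute the likelihood of the observed sequence for each case: P(data | box A) = (4/8)(4/7)(3/6) = 0.14286; P(data | box B) = (4/10)(6/9)(3/8) = 0.1; P(data | box C) = (4/5)(1/4)(3/3) = 0.2; P(data | box D) = (6/10)(4/9)(5/8) = 0.16667; P(data | box E) = (2/10)(8/9)(1/8) = 0.022222.
Weighting by the prior gives 1/5 · 0.14286 = 0.028571, 1/5 · 0.1 = 0.02, 1/5 · 0.2 = 0.04, 1/5 · 0.16667 = 0.033333, 1/5 · 0.022222 = 0.0044444; with total 0.12635.
Dividing through by the total gives posterior P(box A | data) = 0.22613, P(box B | data) = 0.15829, P(box C | data) = 0.31658, P(box D | data) = 0.26382, P(box E | data) = 0.035176.
Averaging over the posterior, P(orange next | data) = (3/5)(0.22613) + (5/7)(0.15829) + (0)(0.31658) + (3/7)(0.26382) + (1)(0.035176) = 0.39698.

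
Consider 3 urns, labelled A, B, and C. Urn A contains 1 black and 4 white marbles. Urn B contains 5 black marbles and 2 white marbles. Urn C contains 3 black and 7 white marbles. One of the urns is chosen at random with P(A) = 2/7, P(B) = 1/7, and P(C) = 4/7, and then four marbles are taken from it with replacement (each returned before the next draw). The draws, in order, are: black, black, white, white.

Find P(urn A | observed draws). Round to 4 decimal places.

Compute the likelihood of the observed sequence for each case: P(data | urn A) = (1/5)(1/5)(4/5)(4/5) = 0.0256; P(data | urn B) = (5/7)(5/7)(2/7)(2/7) = 0.041649; P(data | urn C) = (3/10)(3/10)(7/10)(7/10) = 0.0441.
Weighting by the prior gives 2/7 · 0.0256 = 0.0073143, 1/7 · 0.041649 = 0.0059499, 4/7 · 0.0441 = 0.0252; with total 0.038464.
Therefore the posterior P(urn A | data) = (0.0073143) / (0.038464) = 0.19016.

0.1902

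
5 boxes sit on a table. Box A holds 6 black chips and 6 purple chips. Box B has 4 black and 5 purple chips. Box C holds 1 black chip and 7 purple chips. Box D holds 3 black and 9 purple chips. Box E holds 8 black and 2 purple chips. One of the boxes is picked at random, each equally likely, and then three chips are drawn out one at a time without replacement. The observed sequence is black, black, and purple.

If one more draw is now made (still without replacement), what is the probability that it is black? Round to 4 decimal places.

For each hypothesis, P(data | H) works out to: P(data | box A) = (6/12)(5/11)(6/10) = 0.13636; P(data | box B) = (4/9)(3/8)(5/7) = 0.11905; P(data | box C) = (1/8)(0/7) = 0; P(data | box D) = (3/12)(2/11)(9/10) = 0.040909; P(data | box E) = (8/10)(7/9)(2/8) = 0.15556.
The prior-weighted likelihoods are 1/5 · 0.13636 = 0.027273, 1/5 · 0.11905 = 0.02381, 1/5 · 0 = 0, 1/5 · 0.040909 = 0.0081818, 1/5 · 0.15556 = 0.031111; these sum to 0.090375.
Normalising, the posterior is P(box A | data) = 0.30177, P(box B | data) = 0.26345, P(box C | data) = 0, P(box D | data) = 0.090532, P(box E | data) = 0.34424.
So P(black next | data) = Σ P(black next | H) P(H | data) = (4/9)(0.30177) + (1/3)(0.26345) + (1/9)(0.090532) + (6/7)(0.34424) = 0.52706.

0.5271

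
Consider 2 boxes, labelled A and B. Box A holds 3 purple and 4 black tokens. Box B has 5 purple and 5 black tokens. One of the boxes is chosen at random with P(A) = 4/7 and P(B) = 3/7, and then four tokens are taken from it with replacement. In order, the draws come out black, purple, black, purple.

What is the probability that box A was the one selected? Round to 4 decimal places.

For each hypothesis, P(data | H) works out to: P(data | box A) = (4/7)(3/7)(4/7)(3/7) = 0.059975; P(data | box B) = (5/10)(5/10)(5/10)(5/10) = 0.0625.
The prior-weighted likelihoods are 4/7 · 0.059975 = 0.034271, 3/7 · 0.0625 = 0.026786; summing to 0.061057.
Hence P(box A | data) = (0.034271) / (0.061057) = 0.5613.

0.5613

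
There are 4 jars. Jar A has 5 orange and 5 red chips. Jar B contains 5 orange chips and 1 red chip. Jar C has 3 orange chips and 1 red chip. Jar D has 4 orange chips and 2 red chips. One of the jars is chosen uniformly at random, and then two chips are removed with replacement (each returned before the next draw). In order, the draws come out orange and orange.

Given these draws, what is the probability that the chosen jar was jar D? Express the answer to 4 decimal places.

0.2278

Under each hypothesis, the probability of the observed sequence is: P(data | jar A) = (5/10)(5/10) = 1/4; P(data | jar B) = (5/6)(5/6) = 25/36; P(data | jar C) = (3/4)(3/4) = 9/16; P(data | jar D) = (4/6)(4/6) = 4/9.
Weighting by the prior gives 1/4 · 1/4 = 1/16, 1/4 · 25/36 = 25/144, 1/4 · 9/16 = 9/64, 1/4 · 4/9 = 1/9; these sum to 281/576.
By Bayes' rule, P(jar D | data) = (1/9) / (281/576) = 64/281.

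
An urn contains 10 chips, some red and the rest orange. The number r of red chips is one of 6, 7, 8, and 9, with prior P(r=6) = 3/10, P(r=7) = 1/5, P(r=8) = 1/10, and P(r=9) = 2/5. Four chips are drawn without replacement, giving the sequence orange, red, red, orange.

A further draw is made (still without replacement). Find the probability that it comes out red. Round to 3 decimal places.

The likelihood of the observed sequence under each hypothesis: P(data | r = 6) = (4/10)(6/9)(5/8)(3/7) = 0.071429; P(data | r = 7) = (3/10)(7/9)(6/8)(2/7) = 0.05; P(data | r = 8) = (2/10)(8/9)(7/8)(1/7) = 0.022222; P(data | r = 9) = (1/10)(9/9)(8/8)(0/7) = 0.
Weighting by the prior gives 3/10 · 0.071429 = 0.021429, 1/5 · 0.05 = 0.01, 1/10 · 0.022222 = 0.0022222, 2/5 · 0 = 0; these sum to 0.033651.
Normalising, the posterior is P(r = 6 | data) = 0.63679, P(r = 7 | data) = 0.29717, P(r = 8 | data) = 0.066038, P(r = 9 | data) = 0.
Averaging over the posterior, P(red next | data) = (2/3)(0.63679) + (5/6)(0.29717) + (1)(0.066038) = 0.73821.

0.738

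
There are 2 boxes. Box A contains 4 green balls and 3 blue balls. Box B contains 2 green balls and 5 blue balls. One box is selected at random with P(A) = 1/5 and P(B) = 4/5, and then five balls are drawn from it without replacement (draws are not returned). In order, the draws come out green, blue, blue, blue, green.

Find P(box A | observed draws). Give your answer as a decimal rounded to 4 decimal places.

0.1304

Under each hypothesis, the probability of the observed sequence is: P(data | box A) = (4/7)(3/6)(2/5)(1/4)(3/3) = 1/35; P(data | box B) = (2/7)(5/6)(4/5)(3/4)(1/3) = 1/21.
Multiplying each by its prior: 1/5 · 1/35 = 1/175, 4/5 · 1/21 = 4/105; with total 23/525.
Hence P(box A | data) = (1/175) / (23/525) = 3/23.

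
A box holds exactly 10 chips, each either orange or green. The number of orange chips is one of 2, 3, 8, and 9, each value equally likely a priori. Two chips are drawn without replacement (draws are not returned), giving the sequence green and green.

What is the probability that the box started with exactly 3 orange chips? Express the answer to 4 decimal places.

0.4200

The likelihood of the observed sequence under each hypothesis: P(data | r = 2) = (8/10)(7/9) = 28/45; P(data | r = 3) = (7/10)(6/9) = 7/15; P(data | r = 8) = (2/10)(1/9) = 1/45; P(data | r = 9) = (1/10)(0/9) = 0.
Multiplying each by its prior: 1/4 · 28/45 = 7/45, 1/4 · 7/15 = 7/60, 1/4 · 1/45 = 1/180, 1/4 · 0 = 0; these sum to 5/18.
So P(r = 3 | data) = (7/60) / (5/18) = 21/50.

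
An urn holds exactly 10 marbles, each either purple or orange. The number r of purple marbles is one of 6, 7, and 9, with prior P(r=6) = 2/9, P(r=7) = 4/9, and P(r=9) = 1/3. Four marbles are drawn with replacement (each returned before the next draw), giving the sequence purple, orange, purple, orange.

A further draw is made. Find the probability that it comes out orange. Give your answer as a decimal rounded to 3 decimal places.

0.321

Compute the likelihood of the observed sequence for each case: P(data | r = 6) = (6/10)(4/10)(6/10)(4/10) = 0.0576; P(data | r = 7) = (7/10)(3/10)(7/10)(3/10) = 0.0441; P(data | r = 9) = (9/10)(1/10)(9/10)(1/10) = 0.0081.
Weighting by the prior gives 2/9 · 0.0576 = 0.0128, 4/9 · 0.0441 = 0.0196, 1/3 · 0.0081 = 0.0027; with total 0.0351.
Dividing through by the total gives posterior P(r = 6 | data) = 0.36467, P(r = 7 | data) = 0.5584, P(r = 9 | data) = 0.076923.
The predictive probability is P(orange next | data) = (2/5)(0.36467) + (3/10)(0.5584) + (1/10)(0.076923) = 0.32108.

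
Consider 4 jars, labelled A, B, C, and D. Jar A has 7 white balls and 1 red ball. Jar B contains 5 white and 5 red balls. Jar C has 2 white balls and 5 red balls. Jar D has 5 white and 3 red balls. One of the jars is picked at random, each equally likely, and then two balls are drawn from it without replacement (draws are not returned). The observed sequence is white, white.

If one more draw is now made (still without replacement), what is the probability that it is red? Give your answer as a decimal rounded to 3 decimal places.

0.356

Under each hypothesis, the probability of the observed sequence is: P(data | jar A) = (7/8)(6/7) = 0.75; P(data | jar B) = (5/10)(4/9) = 0.22222; P(data | jar C) = (2/7)(1/6) = 0.047619; P(data | jar D) = (5/8)(4/7) = 0.35714.
The prior-weighted likelihoods are 1/4 · 0.75 = 0.1875, 1/4 · 0.22222 = 0.055556, 1/4 · 0.047619 = 0.011905, 1/4 · 0.35714 = 0.089286; these sum to 0.34425.
The posterior is then P(jar A | data) = 0.54467, P(jar B | data) = 0.16138, P(jar C | data) = 0.034582, P(jar D | data) = 0.25937.
Averaging over the posterior, P(red next | data) = (1/6)(0.54467) + (5/8)(0.16138) + (1)(0.034582) + (1/2)(0.25937) = 0.35591.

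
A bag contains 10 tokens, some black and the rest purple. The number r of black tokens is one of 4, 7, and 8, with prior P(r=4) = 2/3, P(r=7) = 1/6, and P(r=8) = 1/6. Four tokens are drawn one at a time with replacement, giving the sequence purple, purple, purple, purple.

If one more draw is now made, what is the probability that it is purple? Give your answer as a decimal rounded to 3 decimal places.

The likelihood of the observed sequence under each hypothesis: P(data | r = 4) = (6/10)(6/10)(6/10)(6/10) = 0.1296; P(data | r = 7) = (3/10)(3/10)(3/10)(3/10) = 0.0081; P(data | r = 8) = (2/10)(2/10)(2/10)(2/10) = 0.0016.
The prior-weighted likelihoods are 2/3 · 0.1296 = 0.0864, 1/6 · 0.0081 = 0.00135, 1/6 · 0.0016 = 0.00026667; summing to 0.088017.
Dividing through by the total gives posterior P(r = 4 | data) = 0.98163, P(r = 7 | data) = 0.015338, P(r = 8 | data) = 0.0030297.
Averaging over the posterior, P(purple next | data) = (3/5)(0.98163) + (3/10)(0.015338) + (1/5)(0.0030297) = 0.59419.

0.594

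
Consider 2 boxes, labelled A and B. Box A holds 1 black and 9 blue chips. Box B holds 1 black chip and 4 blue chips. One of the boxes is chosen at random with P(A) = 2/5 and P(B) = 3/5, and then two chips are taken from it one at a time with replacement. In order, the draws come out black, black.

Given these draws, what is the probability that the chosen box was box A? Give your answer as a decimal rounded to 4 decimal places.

0.1429

Compute the likelihood of the observed sequence for each case: P(data | box A) = (1/10)(1/10) = 1/100; P(data | box B) = (1/5)(1/5) = 1/25.
The prior-weighted likelihoods are 2/5 · 1/100 = 1/250, 3/5 · 1/25 = 3/125; these sum to 7/250.
Hence P(box A | data) = (1/250) / (7/250) = 1/7.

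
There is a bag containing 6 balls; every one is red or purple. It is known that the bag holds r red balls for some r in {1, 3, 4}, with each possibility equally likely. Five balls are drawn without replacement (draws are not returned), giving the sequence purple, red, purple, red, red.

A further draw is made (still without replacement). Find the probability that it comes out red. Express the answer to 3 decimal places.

Compute the likelihood of the observed sequence for each case: P(data | r = 1) = (5/6)(1/5)(4/4)(0/3) = 0; P(data | r = 3) = (3/6)(3/5)(2/4)(2/3)(1/2) = 1/20; P(data | r = 4) = (2/6)(4/5)(1/4)(3/3)(2/2) = 1/15.
Weighting by the prior gives 1/3 · 0 = 0, 1/3 · 1/20 = 1/60, 1/3 · 1/15 = 1/45; these sum to 7/180.
Normalising, the posterior is P(r = 1 | data) = 0, P(r = 3 | data) = 3/7, P(r = 4 | data) = 4/7.
So P(red next | data) = Σ P(red next | H) P(H | data) = (0)(3/7) + (1)(4/7) = 4/7.

0.571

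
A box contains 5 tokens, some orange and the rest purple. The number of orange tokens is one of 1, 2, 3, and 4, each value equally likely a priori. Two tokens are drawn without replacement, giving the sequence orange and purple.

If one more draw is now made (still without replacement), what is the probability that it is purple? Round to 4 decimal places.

For each hypothesis, P(data | H) works out to: P(data | r = 1) = (1/5)(4/4) = 1/5; P(data | r = 2) = (2/5)(3/4) = 3/10; P(data | r = 3) = (3/5)(2/4) = 3/10; P(data | r = 4) = (4/5)(1/4) = 1/5.
Multiplying each by its prior: 1/4 · 1/5 = 1/20, 1/4 · 3/10 = 3/40, 1/4 · 3/10 = 3/40, 1/4 · 1/5 = 1/20; these sum to 1/4.
Normalising, the posterior is P(r = 1 | data) = 1/5, P(r = 2 | data) = 3/10, P(r = 3 | data) = 3/10, P(r = 4 | data) = 1/5.
So P(purple next | data) = Σ P(purple next | H) P(H | data) = (1)(1/5) + (2/3)(3/10) + (1/3)(3/10) + (0)(1/5) = 1/2.

0.5000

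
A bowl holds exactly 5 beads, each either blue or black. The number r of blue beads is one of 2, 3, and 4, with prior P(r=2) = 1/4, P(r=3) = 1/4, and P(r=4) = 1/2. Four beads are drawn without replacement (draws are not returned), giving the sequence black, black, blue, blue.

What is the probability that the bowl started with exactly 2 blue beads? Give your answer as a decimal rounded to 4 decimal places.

For each hypothesis, P(data | H) works out to: P(data | r = 2) = (3/5)(2/4)(2/3)(1/2) = 1/10; P(data | r = 3) = (2/5)(1/4)(3/3)(2/2) = 1/10; P(data | r = 4) = (1/5)(0/4) = 0.
Multiplying each by its prior: 1/4 · 1/10 = 1/40, 1/4 · 1/10 = 1/40, 1/2 · 0 = 0; these sum to 1/20.
By Bayes' rule, P(r = 2 | data) = (1/40) / (1/20) = 1/2.

0.5000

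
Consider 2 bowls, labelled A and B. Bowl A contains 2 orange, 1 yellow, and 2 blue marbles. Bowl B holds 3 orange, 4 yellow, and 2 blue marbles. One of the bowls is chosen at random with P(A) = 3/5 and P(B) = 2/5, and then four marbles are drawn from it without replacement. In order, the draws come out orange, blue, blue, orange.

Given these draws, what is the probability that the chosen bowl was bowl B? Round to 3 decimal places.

Under each hypothesis, the probability of the observed sequence is: P(data | bowl A) = (2/5)(2/4)(1/3)(1/2) = 0.033333; P(data | bowl B) = (3/9)(2/8)(1/7)(2/6) = 0.0039683.
The prior-weighted likelihoods are 3/5 · 0.033333 = 0.02, 2/5 · 0.0039683 = 0.0015873; these sum to 0.021587.
By Bayes' rule, P(bowl B | data) = (0.0015873) / (0.021587) = 0.073529.

0.074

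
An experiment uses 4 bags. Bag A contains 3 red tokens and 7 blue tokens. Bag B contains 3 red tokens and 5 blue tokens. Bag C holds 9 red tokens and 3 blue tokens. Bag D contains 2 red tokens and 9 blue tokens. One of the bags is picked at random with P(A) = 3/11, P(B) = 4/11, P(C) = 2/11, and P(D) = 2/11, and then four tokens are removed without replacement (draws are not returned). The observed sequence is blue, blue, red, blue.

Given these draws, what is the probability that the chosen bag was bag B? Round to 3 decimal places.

For each hypothesis, P(data | H) works out to: P(data | bag A) = (7/10)(6/9)(3/8)(5/7) = 0.125; P(data | bag B) = (5/8)(4/7)(3/6)(3/5) = 0.10714; P(data | bag C) = (3/12)(2/11)(9/10)(1/9) = 0.0045455; P(data | bag D) = (9/11)(8/10)(2/9)(7/8) = 0.12727.
The prior-weighted likelihoods are 3/11 · 0.125 = 0.034091, 4/11 · 0.10714 = 0.038961, 2/11 · 0.0045455 = 0.00082645, 2/11 · 0.12727 = 0.02314; these sum to 0.097019.
Hence P(bag B | data) = (0.038961) / (0.097019) = 0.40158.

0.402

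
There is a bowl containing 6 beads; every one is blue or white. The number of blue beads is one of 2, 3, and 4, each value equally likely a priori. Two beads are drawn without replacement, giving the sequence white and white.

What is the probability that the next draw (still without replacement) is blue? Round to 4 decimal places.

0.6250

Under each hypothesis, the probability of the observed sequence is: P(data | r = 2) = (4/6)(3/5) = 2/5; P(data | r = 3) = (3/6)(2/5) = 1/5; P(data | r = 4) = (2/6)(1/5) = 1/15.
Multiplying each by its prior: 1/3 · 2/5 = 2/15, 1/3 · 1/5 = 1/15, 1/3 · 1/15 = 1/45; these sum to 2/9.
Dividing through by the total gives posterior P(r = 2 | data) = 3/5, P(r = 3 | data) = 3/10, P(r = 4 | data) = 1/10.
So P(blue next | data) = Σ P(blue next | H) P(H | data) = (1/2)(3/5) + (3/4)(3/10) + (1)(1/10) = 5/8.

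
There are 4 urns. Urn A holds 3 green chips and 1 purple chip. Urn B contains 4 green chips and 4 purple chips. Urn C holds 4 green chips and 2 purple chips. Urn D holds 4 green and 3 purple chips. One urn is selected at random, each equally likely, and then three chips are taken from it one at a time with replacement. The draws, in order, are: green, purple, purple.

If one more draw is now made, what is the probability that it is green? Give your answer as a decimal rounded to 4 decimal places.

The likelihood of the observed sequence under each hypothesis: P(data | urn A) = (3/4)(1/4)(1/4) = 0.046875; P(data | urn B) = (4/8)(4/8)(4/8) = 0.125; P(data | urn C) = (4/6)(2/6)(2/6) = 0.074074; P(data | urn D) = (4/7)(3/7)(3/7) = 0.10496.
Multiplying each by its prior: 1/4 · 0.046875 = 0.011719, 1/4 · 0.125 = 0.03125, 1/4 · 0.074074 = 0.018519, 1/4 · 0.10496 = 0.026239; these sum to 0.087726.
Dividing through by the total gives posterior P(urn A | data) = 0.13358, P(urn B | data) = 0.35622, P(urn C | data) = 0.21109, P(urn D | data) = 0.2991.
So P(green next | data) = Σ P(green next | H) P(H | data) = (3/4)(0.13358) + (1/2)(0.35622) + (2/3)(0.21109) + (4/7)(0.2991) = 0.58994.

0.5899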